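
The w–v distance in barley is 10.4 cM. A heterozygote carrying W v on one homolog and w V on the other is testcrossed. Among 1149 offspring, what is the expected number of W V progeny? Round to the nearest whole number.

A map distance of 10.4 cM corresponds to a recombination frequency of 0.104.
The F1 is W v / w V, so W V is a recombinant gamete class with expected frequency r/2 = 0.104/2 = 0.0520.
Expected number = 0.0520 × 1149 = 59.75 ≈ 60.

60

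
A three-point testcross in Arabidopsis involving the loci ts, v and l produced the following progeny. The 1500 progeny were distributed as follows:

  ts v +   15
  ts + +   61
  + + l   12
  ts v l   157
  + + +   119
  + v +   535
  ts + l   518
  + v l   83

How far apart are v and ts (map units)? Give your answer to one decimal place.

20.2 map units

The two most frequent reciprocal classes, + v + and ts + l, are the parental types, so the F1 was + v + / ts + l.
The two rarest classes, ts v + and + + l, are the double crossovers. Comparing them with the parentals, only the ts allele has switched, so ts is the middle locus and the order is l – ts – v.
Crossovers in the ts–v interval produce the single-crossover classes + + + and ts v l (119 + 157 = 276) plus the double crossovers (27).
RF(ts–v) = (276 + 27) / 1500 = 303/1500 = 0.2020 → 20.2 map units.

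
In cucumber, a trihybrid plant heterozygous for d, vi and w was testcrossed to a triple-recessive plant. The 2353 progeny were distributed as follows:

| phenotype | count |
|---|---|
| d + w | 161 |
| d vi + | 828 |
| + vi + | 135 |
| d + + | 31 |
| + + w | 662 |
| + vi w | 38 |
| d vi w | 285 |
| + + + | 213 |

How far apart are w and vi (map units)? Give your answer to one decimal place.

24.1 map units

The two most frequent reciprocal classes, + + w and d vi +, are the parental types, so the F1 was + + w / d vi +.
The two rarest classes, + vi w and d + +, are the double crossovers. Comparing them with the parentals, only the vi allele has switched, so vi is the middle locus and the order is d – vi – w.
Crossovers in the vi–w interval produce the single-crossover classes + + + and d vi w (213 + 285 = 498) plus the double crossovers (69).
RF(vi–w) = (498 + 69) / 2353 = 567/2353 = 0.2410 → 24.1 map units.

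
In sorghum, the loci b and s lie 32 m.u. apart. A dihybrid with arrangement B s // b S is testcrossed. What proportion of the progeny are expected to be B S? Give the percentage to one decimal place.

A map distance of 32 m.u. corresponds to a recombination frequency of 0.320.
The F1 is B s / b S, so B S is a recombinant gamete class with expected frequency r/2 = 0.320/2 = 0.1600.
That is 0.1600 = 16.0% of the progeny.

16.0%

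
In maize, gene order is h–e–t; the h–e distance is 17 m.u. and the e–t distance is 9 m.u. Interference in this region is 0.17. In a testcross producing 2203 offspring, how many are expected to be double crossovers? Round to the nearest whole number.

28

Map distances give recombination frequencies of 0.170 and 0.090 for the two intervals.
With interference 0.17 (so coincidence = 0.83), expected double-crossover frequency = 0.170 × 0.090 × 0.83 = 0.01270.
Expected number = 0.01270 × 2203 = 27.98 ≈ 28.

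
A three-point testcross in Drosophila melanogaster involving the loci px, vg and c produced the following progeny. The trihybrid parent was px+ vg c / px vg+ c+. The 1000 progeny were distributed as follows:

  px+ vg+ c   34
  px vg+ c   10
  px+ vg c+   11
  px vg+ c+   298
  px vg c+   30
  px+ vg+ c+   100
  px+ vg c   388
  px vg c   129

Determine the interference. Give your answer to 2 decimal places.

The two rarest classes, px+ vg c+ and px vg+ c, are the double crossovers. Comparing them with the parentals, only the c allele has switched, so c is the middle locus and the order is px – c – vg.
px–c: (229 + 21)/1000 = 0.2500; c–vg: (64 + 21)/1000 = 0.0850.
Expected DCO frequency = 0.2500 × 0.0850 ≈ 0.02125; observed = 21/1000 ≈ 0.02100.
Coefficient of coincidence = 0.02100/0.02125 ≈ 0.99; interference = 1 − 0.99 = 0.01.

0.01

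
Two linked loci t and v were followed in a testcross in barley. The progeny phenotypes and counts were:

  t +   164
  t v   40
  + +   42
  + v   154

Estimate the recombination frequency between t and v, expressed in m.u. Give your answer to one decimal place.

20.5 m.u.

The two most frequent classes, + v (154) and t + (164), are the parental types, so the F1 was + v / t +.
The recombinant classes are + + and t v: 42 + 40 = 82.
Recombination frequency = 82/400 = 0.2050 ≈ 20.5%, i.e. 20.5 m.u.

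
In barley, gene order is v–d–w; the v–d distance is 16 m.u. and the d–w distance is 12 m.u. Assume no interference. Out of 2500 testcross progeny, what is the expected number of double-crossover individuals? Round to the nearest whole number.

Map distances give recombination frequencies of 0.160 and 0.120 for the two intervals.
With no interference, expected double-crossover frequency = 0.160 × 0.120 = 0.01920.
Expected number = 0.01920 × 2500 = 48.00 ≈ 48.

48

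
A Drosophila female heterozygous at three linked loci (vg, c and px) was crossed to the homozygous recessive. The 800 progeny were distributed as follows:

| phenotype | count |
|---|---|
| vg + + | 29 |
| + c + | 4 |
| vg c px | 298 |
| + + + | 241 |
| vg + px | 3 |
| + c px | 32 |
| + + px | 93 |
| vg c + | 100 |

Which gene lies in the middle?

c

The two most frequent reciprocal classes, vg c px and + + +, are the parental types, so the F1 was vg c px / + + +.
The two rarest classes, vg + px and + c +, are the double crossovers. Comparing them with the parentals, only the c allele has switched, so c is the middle locus and the order is px – c – vg.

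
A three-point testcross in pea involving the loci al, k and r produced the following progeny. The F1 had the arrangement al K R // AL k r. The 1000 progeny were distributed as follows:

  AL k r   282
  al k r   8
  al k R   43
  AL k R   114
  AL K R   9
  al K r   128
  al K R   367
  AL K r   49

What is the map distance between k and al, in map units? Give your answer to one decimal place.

10.9 map units

The two rarest classes, AL K R and al k r, are the double crossovers. Comparing them with the parentals, only the al allele has switched, so al is the middle locus and the order is r – al – k.
Crossovers in the al–k interval produce the single-crossover classes al k R and AL K r (43 + 49 = 92) plus the double crossovers (17).
RF(al–k) = (92 + 17) / 1000 = 109/1000 = 0.1090 → 10.9 map units.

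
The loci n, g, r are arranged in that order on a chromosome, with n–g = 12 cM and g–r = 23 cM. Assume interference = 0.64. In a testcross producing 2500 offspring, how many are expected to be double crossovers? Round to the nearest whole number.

25

Map distances give recombination frequencies of 0.120 and 0.230 for the two intervals.
With interference 0.64 (so coincidence = 0.36), expected double-crossover frequency = 0.120 × 0.230 × 0.36 = 0.00994.
Expected number = 0.00994 × 2500 = 24.84 ≈ 25.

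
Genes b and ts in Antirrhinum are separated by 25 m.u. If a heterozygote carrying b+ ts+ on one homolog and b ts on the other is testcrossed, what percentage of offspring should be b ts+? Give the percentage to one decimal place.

12.5%

A map distance of 25 m.u. corresponds to a recombination frequency of 0.250.
The F1 is b+ ts+ / b ts, so b ts+ is a recombinant gamete class with expected frequency r/2 = 0.250/2 = 0.1250.
That is 0.1250 = 12.5% of the progeny.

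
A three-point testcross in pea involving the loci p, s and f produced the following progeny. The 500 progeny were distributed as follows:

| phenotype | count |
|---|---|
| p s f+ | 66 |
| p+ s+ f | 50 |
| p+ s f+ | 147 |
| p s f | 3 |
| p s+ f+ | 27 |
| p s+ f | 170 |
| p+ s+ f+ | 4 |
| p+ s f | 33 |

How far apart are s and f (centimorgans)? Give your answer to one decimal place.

The two most frequent reciprocal classes, p s+ f and p+ s f+, are the parental types, so the F1 was p s+ f / p+ s f+.
The two rarest classes, p s f and p+ s+ f+, are the double crossovers. Comparing them with the parentals, only the s allele has switched, so s is the middle locus and the order is f – s – p.
Crossovers in the f–s interval produce the single-crossover classes p s+ f+ and p+ s f (27 + 33 = 60) plus the double crossovers (7).
RF(f–s) = (60 + 7) / 500 = 67/500 = 0.1340 → 13.4 centimorgans.

13.4 centimorgans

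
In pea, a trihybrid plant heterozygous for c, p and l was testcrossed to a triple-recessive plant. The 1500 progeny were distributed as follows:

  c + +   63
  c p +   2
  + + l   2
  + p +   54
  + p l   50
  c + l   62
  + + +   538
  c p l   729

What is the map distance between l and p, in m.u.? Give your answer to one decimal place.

8.0 m.u.

The two most frequent reciprocal classes, c p l and + + +, are the parental types, so the F1 was c p l / + + +.
The two rarest classes, c p + and + + l, are the double crossovers. Comparing them with the parentals, only the l allele has switched, so l is the middle locus and the order is c – l – p.
Crossovers in the l–p interval produce the single-crossover classes c + l and + p + (62 + 54 = 116) plus the double crossovers (4).
RF(l–p) = (116 + 4) / 1500 = 120/1500 = 0.0800 → 8.0 m.u.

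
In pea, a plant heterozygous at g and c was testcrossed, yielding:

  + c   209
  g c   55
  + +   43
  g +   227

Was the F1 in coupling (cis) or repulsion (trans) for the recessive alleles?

The two most frequent classes are + c (209) and g + (227); these are the parental (non-recombinant) types.
So the F1 carried + c on one chromosome and g + on the other — the recessive alleles are on opposite chromosomes (trans / repulsion).

trans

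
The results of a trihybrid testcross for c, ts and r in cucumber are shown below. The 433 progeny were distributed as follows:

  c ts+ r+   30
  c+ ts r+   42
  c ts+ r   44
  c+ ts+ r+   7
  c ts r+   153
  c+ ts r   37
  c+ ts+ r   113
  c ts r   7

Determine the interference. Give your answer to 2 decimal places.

The two most frequent reciprocal classes, c+ ts+ r and c ts r+, are the parental types, so the F1 was c+ ts+ r / c ts r+.
The two rarest classes, c+ ts+ r+ and c ts r, are the double crossovers. Comparing them with the parentals, only the r allele has switched, so r is the middle locus and the order is ts – r – c.
ts–r: (67 + 14)/433 = 0.1871; r–c: (86 + 14)/433 = 0.2309.
Expected DCO frequency = 0.1871 × 0.2309 ≈ 0.04320; observed = 14/433 ≈ 0.03233.
Coefficient of coincidence = 0.03233/0.04320 ≈ 0.75; interference = 1 − 0.75 = 0.25.

0.25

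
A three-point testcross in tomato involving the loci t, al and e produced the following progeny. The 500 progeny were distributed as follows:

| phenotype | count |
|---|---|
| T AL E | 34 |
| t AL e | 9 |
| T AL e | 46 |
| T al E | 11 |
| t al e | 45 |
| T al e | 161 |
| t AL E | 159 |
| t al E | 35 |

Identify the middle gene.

e

The two most frequent reciprocal classes, T al e and t AL E, are the parental types, so the F1 was T al e / t AL E.
The two rarest classes, T al E and t AL e, are the double crossovers. Comparing them with the parentals, only the e allele has switched, so e is the middle locus and the order is al – e – t.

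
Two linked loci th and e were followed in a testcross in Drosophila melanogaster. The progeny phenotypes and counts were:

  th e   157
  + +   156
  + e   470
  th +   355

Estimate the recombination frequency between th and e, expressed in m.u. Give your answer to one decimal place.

27.5 m.u.

The two most frequent classes, + e (470) and th + (355), are the parental types, so the F1 was + e / th +.
The recombinant classes are + + and th e: 156 + 157 = 313.
Recombination frequency = 313/1138 = 0.2750 ≈ 27.5%, i.e. 27.5 m.u.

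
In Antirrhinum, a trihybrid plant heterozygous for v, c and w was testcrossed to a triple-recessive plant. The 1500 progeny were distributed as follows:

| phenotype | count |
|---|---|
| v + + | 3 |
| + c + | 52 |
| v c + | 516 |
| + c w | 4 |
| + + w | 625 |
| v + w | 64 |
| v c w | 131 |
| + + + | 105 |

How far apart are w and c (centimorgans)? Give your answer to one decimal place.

The two most frequent reciprocal classes, + + w and v c +, are the parental types, so the F1 was + + w / v c +.
The two rarest classes, + c w and v + +, are the double crossovers. Comparing them with the parentals, only the c allele has switched, so c is the middle locus and the order is v – c – w.
Crossovers in the c–w interval produce the single-crossover classes + + + and v c w (105 + 131 = 236) plus the double crossovers (7).
RF(c–w) = (236 + 7) / 1500 = 243/1500 = 0.1620 → 16.2 centimorgans.

16.2 centimorgans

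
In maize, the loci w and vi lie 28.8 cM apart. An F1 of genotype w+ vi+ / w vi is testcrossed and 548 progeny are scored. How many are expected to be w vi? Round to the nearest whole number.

195

A map distance of 28.8 cM corresponds to a recombination frequency of 0.288.
The F1 is w+ vi+ / w vi, so w vi is a parental gamete class with expected frequency (1 − r)/2 = 0.712/2 = 0.3560.
Expected number = 0.3560 × 548 = 195.09 ≈ 195.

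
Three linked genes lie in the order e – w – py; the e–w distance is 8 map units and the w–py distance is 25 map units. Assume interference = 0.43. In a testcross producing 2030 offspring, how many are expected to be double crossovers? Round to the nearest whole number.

23

Map distances give recombination frequencies of 0.080 and 0.250 for the two intervals.
With interference 0.43 (so coincidence = 0.57), expected double-crossover frequency = 0.080 × 0.250 × 0.57 = 0.01140.
Expected number = 0.01140 × 2030 = 23.14 ≈ 23.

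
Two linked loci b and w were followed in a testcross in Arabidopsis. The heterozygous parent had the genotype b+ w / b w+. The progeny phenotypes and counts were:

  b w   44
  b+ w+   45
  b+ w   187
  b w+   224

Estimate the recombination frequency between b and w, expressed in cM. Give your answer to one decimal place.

17.8 cM

The recombinant classes are b+ w+ and b w: 45 + 44 = 89.
Recombination frequency = 89/500 = 0.1780 ≈ 17.8%, i.e. 17.8 cM.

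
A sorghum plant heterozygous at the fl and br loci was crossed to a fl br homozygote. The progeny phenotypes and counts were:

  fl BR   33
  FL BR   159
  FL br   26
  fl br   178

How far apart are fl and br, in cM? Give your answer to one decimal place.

The two most frequent classes, FL BR (159) and fl br (178), are the parental types, so the F1 was FL BR / fl br.
The recombinant classes are FL br and fl BR: 26 + 33 = 59.
Recombination frequency = 59/396 = 0.1490 ≈ 14.9%, i.e. 14.9 cM.

14.9 cM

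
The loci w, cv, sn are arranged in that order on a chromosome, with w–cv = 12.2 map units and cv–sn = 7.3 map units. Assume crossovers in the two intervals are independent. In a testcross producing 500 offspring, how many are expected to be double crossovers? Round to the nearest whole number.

4

Map distances give recombination frequencies of 0.122 and 0.073 for the two intervals.
With no interference, expected double-crossover frequency = 0.122 × 0.073 = 0.00891.
Expected number = 0.00891 × 500 = 4.45 ≈ 4.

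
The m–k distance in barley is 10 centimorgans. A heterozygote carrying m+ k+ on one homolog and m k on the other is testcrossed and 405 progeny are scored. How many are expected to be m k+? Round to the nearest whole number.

20

A map distance of 10 centimorgans corresponds to a recombination frequency of 0.100.
The F1 is m+ k+ / m k, so m k+ is a recombinant gamete class with expected frequency r/2 = 0.100/2 = 0.0500.
Expected number = 0.0500 × 405 = 20.25 ≈ 20.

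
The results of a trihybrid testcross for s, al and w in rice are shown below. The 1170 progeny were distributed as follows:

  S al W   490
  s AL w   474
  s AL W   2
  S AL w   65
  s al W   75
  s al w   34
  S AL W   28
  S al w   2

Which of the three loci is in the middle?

The two most frequent reciprocal classes, s AL w and S al W, are the parental types, so the F1 was s AL w / S al W.
The two rarest classes, s AL W and S al w, are the double crossovers. Comparing them with the parentals, only the w allele has switched, so w is the middle locus and the order is s – w – al.

w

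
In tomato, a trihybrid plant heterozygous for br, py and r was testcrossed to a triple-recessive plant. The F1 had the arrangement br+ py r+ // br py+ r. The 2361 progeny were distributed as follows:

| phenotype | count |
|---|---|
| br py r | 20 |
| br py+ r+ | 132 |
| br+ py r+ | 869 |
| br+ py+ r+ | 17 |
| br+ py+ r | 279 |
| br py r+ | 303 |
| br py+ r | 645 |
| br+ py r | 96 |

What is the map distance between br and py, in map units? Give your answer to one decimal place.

The two rarest classes, br+ py+ r+ and br py r, are the double crossovers. Comparing them with the parentals, only the py allele has switched, so py is the middle locus and the order is br – py – r.
Crossovers in the br–py interval produce the single-crossover classes br py r+ and br+ py+ r (303 + 279 = 582) plus the double crossovers (37).
RF(br–py) = (582 + 37) / 2361 = 619/2361 = 0.2622 → 26.2 map units.

26.2 map units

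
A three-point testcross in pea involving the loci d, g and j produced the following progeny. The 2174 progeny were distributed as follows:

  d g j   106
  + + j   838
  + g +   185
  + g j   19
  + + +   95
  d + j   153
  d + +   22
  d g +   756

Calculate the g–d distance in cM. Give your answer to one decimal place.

17.4 cM

The two most frequent reciprocal classes, d g + and + + j, are the parental types, so the F1 was d g + / + + j.
The two rarest classes, d + + and + g j, are the double crossovers. Comparing them with the parentals, only the g allele has switched, so g is the middle locus and the order is d – g – j.
Crossovers in the d–g interval produce the single-crossover classes + g + and d + j (185 + 153 = 338) plus the double crossovers (41).
RF(d–g) = (338 + 41) / 2174 = 379/2174 = 0.1743 → 17.4 cM.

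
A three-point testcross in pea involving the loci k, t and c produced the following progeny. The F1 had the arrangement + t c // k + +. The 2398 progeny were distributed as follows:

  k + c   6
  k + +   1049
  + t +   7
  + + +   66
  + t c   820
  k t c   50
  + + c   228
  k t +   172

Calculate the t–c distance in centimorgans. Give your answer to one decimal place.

17.2 centimorgans

The two rarest classes, + t + and k + c, are the double crossovers. Comparing them with the parentals, only the c allele has switched, so c is the middle locus and the order is t – c – k.
Crossovers in the t–c interval produce the single-crossover classes + + c and k t + (228 + 172 = 400) plus the double crossovers (13).
RF(t–c) = (400 + 13) / 2398 = 413/2398 = 0.1722 → 17.2 centimorgans.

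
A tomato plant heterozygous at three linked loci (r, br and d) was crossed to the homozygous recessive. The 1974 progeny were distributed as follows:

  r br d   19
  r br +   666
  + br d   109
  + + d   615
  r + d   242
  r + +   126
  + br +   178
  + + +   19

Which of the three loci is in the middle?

The two most frequent reciprocal classes, + + d and r br +, are the parental types, so the F1 was + + d / r br +.
The two rarest classes, + + + and r br d, are the double crossovers. Comparing them with the parentals, only the d allele has switched, so d is the middle locus and the order is r – d – br.

d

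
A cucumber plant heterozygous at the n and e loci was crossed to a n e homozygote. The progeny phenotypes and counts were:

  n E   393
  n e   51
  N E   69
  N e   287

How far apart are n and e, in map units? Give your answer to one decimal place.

The two most frequent classes, N e (287) and n E (393), are the parental types, so the F1 was N e / n E.
The recombinant classes are N E and n e: 69 + 51 = 120.
Recombination frequency = 120/800 = 0.1500 ≈ 15.0%, i.e. 15.0 map units.

15.0 map units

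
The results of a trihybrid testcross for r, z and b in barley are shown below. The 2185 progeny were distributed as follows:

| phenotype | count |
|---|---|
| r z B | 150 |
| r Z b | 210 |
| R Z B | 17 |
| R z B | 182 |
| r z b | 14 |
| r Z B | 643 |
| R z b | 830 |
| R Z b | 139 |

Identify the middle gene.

The two most frequent reciprocal classes, R z b and r Z B, are the parental types, so the F1 was R z b / r Z B.
The two rarest classes, r z b and R Z B, are the double crossovers. Comparing them with the parentals, only the r allele has switched, so r is the middle locus and the order is b – r – z.

r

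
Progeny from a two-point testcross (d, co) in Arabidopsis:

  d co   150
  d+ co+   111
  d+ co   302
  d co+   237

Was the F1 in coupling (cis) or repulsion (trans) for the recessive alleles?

trans

The two most frequent classes are d+ co (302) and d co+ (237); these are the parental (non-recombinant) types.
So the F1 carried d+ co on one chromosome and d co+ on the other — the recessive alleles are on opposite chromosomes (trans / repulsion).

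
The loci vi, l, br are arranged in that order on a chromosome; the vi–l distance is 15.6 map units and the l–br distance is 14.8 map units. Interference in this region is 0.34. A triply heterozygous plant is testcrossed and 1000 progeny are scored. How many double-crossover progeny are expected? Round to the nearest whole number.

15

Map distances give recombination frequencies of 0.156 and 0.148 for the two intervals.
With interference 0.34 (so coincidence = 0.66), expected double-crossover frequency = 0.156 × 0.148 × 0.66 = 0.01524.
Expected number = 0.01524 × 1000 = 15.24 ≈ 15.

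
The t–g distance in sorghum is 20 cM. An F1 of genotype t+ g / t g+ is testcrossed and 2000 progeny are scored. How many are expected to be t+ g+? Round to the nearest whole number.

200

A map distance of 20 cM corresponds to a recombination frequency of 0.200.
The F1 is t+ g / t g+, so t+ g+ is a recombinant gamete class with expected frequency r/2 = 0.200/2 = 0.1000.
Expected number = 0.1000 × 2000 = 200.00 ≈ 200.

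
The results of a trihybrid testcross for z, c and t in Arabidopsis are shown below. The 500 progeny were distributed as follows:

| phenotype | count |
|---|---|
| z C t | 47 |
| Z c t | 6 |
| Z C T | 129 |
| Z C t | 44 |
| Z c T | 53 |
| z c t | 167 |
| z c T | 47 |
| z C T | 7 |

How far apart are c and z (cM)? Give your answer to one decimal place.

22.6 cM

The two most frequent reciprocal classes, Z C T and z c t, are the parental types, so the F1 was Z C T / z c t.
The two rarest classes, z C T and Z c t, are the double crossovers. Comparing them with the parentals, only the z allele has switched, so z is the middle locus and the order is c – z – t.
Crossovers in the c–z interval produce the single-crossover classes Z c T and z C t (53 + 47 = 100) plus the double crossovers (13).
RF(c–z) = (100 + 13) / 500 = 113/500 = 0.2260 → 22.6 cM.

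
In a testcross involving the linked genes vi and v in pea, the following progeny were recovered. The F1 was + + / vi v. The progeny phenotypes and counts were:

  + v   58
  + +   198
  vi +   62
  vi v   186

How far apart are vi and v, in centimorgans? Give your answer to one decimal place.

23.8 centimorgans

The recombinant classes are + v and vi +: 58 + 62 = 120.
Recombination frequency = 120/504 = 0.2381 ≈ 23.8%, i.e. 23.8 centimorgans.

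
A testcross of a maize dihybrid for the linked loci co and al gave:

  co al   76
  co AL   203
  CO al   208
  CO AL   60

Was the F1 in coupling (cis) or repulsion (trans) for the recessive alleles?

The two most frequent classes are CO al (208) and co AL (203); these are the parental (non-recombinant) types.
So the F1 carried CO al on one chromosome and co AL on the other — the recessive alleles are on opposite chromosomes (trans / repulsion).

trans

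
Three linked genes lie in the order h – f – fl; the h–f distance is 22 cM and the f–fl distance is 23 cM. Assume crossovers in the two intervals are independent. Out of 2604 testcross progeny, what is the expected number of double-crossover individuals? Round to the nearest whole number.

132

Map distances give recombination frequencies of 0.220 and 0.230 for the two intervals.
With no interference, expected double-crossover frequency = 0.220 × 0.230 = 0.05060.
Expected number = 0.05060 × 2604 = 131.76 ≈ 132.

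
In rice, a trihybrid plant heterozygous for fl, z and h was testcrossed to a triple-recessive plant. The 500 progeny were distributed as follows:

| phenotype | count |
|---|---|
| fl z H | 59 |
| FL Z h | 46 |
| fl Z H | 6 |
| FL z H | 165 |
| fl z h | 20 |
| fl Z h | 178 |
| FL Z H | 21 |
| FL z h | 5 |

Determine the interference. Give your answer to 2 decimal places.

The two most frequent reciprocal classes, fl Z h and FL z H, are the parental types, so the F1 was fl Z h / FL z H.
The two rarest classes, fl Z H and FL z h, are the double crossovers. Comparing them with the parentals, only the h allele has switched, so h is the middle locus and the order is z – h – fl.
z–h: (41 + 11)/500 = 0.1040; h–fl: (105 + 11)/500 = 0.2320.
Expected DCO frequency = 0.1040 × 0.2320 ≈ 0.02413; observed = 11/500 ≈ 0.02200.
Coefficient of coincidence = 0.02200/0.02413 ≈ 0.91; interference = 1 − 0.91 = 0.09.

0.09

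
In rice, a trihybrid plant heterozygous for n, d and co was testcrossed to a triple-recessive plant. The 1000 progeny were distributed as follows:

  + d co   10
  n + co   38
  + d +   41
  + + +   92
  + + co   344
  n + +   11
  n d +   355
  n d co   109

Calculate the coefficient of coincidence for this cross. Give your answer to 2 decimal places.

0.95

The two most frequent reciprocal classes, + + co and n d +, are the parental types, so the F1 was + + co / n d +.
The two rarest classes, + d co and n + +, are the double crossovers. Comparing them with the parentals, only the d allele has switched, so d is the middle locus and the order is co – d – n.
co–d: (201 + 21)/1000 = 0.2220; d–n: (79 + 21)/1000 = 0.1000.
Expected DCO frequency = 0.2220 × 0.1000 ≈ 0.02220; observed = 21/1000 ≈ 0.02100.
Coefficient of coincidence = 0.02100/0.02220 ≈ 0.95.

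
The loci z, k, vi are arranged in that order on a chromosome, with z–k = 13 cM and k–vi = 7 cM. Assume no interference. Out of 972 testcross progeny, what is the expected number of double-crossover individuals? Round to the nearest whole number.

Map distances give recombination frequencies of 0.130 and 0.070 for the two intervals.
With no interference, expected double-crossover frequency = 0.130 × 0.070 = 0.00910.
Expected number = 0.00910 × 972 = 8.85 ≈ 9.

9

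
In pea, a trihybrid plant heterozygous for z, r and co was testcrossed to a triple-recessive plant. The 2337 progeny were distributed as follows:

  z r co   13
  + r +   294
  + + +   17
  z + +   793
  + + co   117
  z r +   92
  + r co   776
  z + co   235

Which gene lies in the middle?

The two most frequent reciprocal classes, + r co and z + +, are the parental types, so the F1 was + r co / z + +.
The two rarest classes, z r co and + + +, are the double crossovers. Comparing them with the parentals, only the z allele has switched, so z is the middle locus and the order is r – z – co.

z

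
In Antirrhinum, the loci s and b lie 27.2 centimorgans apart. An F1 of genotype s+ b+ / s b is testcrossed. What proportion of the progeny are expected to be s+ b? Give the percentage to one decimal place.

A map distance of 27.2 centimorgans corresponds to a recombination frequency of 0.272.
The F1 is s+ b+ / s b, so s+ b is a recombinant gamete class with expected frequency r/2 = 0.272/2 = 0.1360.
That is 0.1360 = 13.6% of the progeny.

13.6%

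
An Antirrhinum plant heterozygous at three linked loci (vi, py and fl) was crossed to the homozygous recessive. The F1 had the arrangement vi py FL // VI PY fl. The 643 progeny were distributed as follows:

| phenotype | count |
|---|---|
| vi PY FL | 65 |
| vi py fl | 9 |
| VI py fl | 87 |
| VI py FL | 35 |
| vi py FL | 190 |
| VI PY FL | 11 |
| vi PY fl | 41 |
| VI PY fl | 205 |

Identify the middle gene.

fl

The two rarest classes, vi py fl and VI PY FL, are the double crossovers. Comparing them with the parentals, only the fl allele has switched, so fl is the middle locus and the order is py – fl – vi.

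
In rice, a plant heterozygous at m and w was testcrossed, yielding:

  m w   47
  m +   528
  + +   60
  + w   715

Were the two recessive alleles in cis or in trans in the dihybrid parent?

The two most frequent classes are + w (715) and m + (528); these are the parental (non-recombinant) types.
So the F1 carried + w on one chromosome and m + on the other — the recessive alleles are on opposite chromosomes (trans / repulsion).

trans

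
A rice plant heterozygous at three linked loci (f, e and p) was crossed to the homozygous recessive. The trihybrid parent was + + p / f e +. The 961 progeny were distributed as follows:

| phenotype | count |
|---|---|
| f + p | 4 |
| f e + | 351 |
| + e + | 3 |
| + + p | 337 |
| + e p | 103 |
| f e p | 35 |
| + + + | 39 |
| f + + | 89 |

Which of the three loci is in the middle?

f

The two rarest classes, f + p and + e +, are the double crossovers. Comparing them with the parentals, only the f allele has switched, so f is the middle locus and the order is p – f – e.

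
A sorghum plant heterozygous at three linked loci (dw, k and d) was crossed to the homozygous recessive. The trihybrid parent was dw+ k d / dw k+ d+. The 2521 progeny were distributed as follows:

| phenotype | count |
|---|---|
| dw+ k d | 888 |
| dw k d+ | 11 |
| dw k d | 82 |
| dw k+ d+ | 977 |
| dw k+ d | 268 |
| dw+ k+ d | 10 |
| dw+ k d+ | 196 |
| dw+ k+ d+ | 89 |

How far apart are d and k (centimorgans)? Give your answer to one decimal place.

The two rarest classes, dw+ k+ d and dw k d+, are the double crossovers. Comparing them with the parentals, only the k allele has switched, so k is the middle locus and the order is d – k – dw.
Crossovers in the d–k interval produce the single-crossover classes dw+ k d+ and dw k+ d (196 + 268 = 464) plus the double crossovers (21).
RF(d–k) = (464 + 21) / 2521 = 485/2521 = 0.1924 → 19.2 centimorgans.

19.2 centimorgans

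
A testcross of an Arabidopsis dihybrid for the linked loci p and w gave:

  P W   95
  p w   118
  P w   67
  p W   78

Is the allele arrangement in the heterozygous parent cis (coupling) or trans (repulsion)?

cis

The two most frequent classes are P W (95) and p w (118); these are the parental (non-recombinant) types.
So the F1 carried P W on one chromosome and p w on the other — the recessive alleles are on the same chromosome (cis / coupling).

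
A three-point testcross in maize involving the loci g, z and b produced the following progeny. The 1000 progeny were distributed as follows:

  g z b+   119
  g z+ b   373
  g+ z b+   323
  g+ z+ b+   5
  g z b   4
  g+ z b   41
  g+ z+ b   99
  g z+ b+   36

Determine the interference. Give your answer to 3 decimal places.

The two most frequent reciprocal classes, g z+ b and g+ z b+, are the parental types, so the F1 was g z+ b / g+ z b+.
The two rarest classes, g z b and g+ z+ b+, are the double crossovers. Comparing them with the parentals, only the z allele has switched, so z is the middle locus and the order is g – z – b.
g–z: (218 + 9)/1000 = 0.2270; z–b: (77 + 9)/1000 = 0.0860.
Expected DCO frequency = 0.2270 × 0.0860 ≈ 0.01952; observed = 9/1000 ≈ 0.00900.
Coefficient of coincidence = 0.00900/0.01952 ≈ 0.461; interference = 1 − 0.461 = 0.539.

0.539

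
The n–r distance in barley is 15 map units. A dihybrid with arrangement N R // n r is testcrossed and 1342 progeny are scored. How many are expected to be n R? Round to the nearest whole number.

A map distance of 15 map units corresponds to a recombination frequency of 0.150.
The F1 is N R / n r, so n R is a recombinant gamete class with expected frequency r/2 = 0.150/2 = 0.0750.
Expected number = 0.0750 × 1342 = 100.65 ≈ 101.

101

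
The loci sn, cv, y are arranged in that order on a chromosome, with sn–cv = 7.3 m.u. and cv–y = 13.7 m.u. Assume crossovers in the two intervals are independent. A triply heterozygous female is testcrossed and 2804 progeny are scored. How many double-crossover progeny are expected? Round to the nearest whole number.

28

Map distances give recombination frequencies of 0.073 and 0.137 for the two intervals.
With no interference, expected double-crossover frequency = 0.073 × 0.137 = 0.01000.
Expected number = 0.01000 × 2804 = 28.04 ≈ 28.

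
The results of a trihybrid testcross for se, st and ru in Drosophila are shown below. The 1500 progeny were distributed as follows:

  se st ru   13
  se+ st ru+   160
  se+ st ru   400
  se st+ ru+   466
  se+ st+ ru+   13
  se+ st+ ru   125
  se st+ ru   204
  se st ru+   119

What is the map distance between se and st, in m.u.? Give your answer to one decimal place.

The two most frequent reciprocal classes, se+ st ru and se st+ ru+, are the parental types, so the F1 was se+ st ru / se st+ ru+.
The two rarest classes, se st ru and se+ st+ ru+, are the double crossovers. Comparing them with the parentals, only the se allele has switched, so se is the middle locus and the order is st – se – ru.
Crossovers in the st–se interval produce the single-crossover classes se+ st+ ru and se st ru+ (125 + 119 = 244) plus the double crossovers (26).
RF(st–se) = (244 + 26) / 1500 = 270/1500 = 0.1800 → 18.0 m.u.

18.0 m.u.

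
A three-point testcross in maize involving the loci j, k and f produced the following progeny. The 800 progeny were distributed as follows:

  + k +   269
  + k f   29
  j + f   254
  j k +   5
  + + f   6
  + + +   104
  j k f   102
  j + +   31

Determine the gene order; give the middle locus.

j

The two most frequent reciprocal classes, j + f and + k +, are the parental types, so the F1 was j + f / + k +.
The two rarest classes, + + f and j k +, are the double crossovers. Comparing them with the parentals, only the j allele has switched, so j is the middle locus and the order is k – j – f.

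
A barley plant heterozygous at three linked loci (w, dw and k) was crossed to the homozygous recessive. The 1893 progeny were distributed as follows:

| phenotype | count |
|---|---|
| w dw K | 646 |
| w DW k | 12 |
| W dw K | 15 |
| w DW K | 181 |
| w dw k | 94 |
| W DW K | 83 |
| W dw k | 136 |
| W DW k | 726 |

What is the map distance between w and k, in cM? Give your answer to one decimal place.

The two most frequent reciprocal classes, w dw K and W DW k, are the parental types, so the F1 was w dw K / W DW k.
The two rarest classes, W dw K and w DW k, are the double crossovers. Comparing them with the parentals, only the w allele has switched, so w is the middle locus and the order is dw – w – k.
Crossovers in the w–k interval produce the single-crossover classes w dw k and W DW K (94 + 83 = 177) plus the double crossovers (27).
RF(w–k) = (177 + 27) / 1893 = 204/1893 = 0.1078 → 10.8 cM.

10.8 cM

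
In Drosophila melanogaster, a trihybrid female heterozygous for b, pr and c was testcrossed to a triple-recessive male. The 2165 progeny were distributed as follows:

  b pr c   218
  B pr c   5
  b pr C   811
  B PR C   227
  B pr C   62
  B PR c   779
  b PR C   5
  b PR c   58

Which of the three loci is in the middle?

The two most frequent reciprocal classes, b pr C and B PR c, are the parental types, so the F1 was b pr C / B PR c.
The two rarest classes, b PR C and B pr c, are the double crossovers. Comparing them with the parentals, only the pr allele has switched, so pr is the middle locus and the order is b – pr – c.

pr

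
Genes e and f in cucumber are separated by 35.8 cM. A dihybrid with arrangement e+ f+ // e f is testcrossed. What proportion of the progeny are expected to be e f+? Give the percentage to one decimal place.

A map distance of 35.8 cM corresponds to a recombination frequency of 0.358.
The F1 is e+ f+ / e f, so e f+ is a recombinant gamete class with expected frequency r/2 = 0.358/2 = 0.1790.
That is 0.1790 = 17.9% of the progeny.

17.9%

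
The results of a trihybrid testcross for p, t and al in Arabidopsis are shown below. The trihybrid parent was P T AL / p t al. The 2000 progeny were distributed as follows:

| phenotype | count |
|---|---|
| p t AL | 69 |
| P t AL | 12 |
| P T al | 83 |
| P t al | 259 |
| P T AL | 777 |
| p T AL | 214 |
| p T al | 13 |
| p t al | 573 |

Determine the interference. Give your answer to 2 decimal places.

0.43

The two rarest classes, P t AL and p T al, are the double crossovers. Comparing them with the parentals, only the t allele has switched, so t is the middle locus and the order is al – t – p.
al–t: (152 + 25)/2000 = 0.0885; t–p: (473 + 25)/2000 = 0.2490.
Expected DCO frequency = 0.0885 × 0.2490 ≈ 0.02204; observed = 25/2000 ≈ 0.01250.
Coefficient of coincidence = 0.01250/0.02204 ≈ 0.57; interference = 1 − 0.57 = 0.43.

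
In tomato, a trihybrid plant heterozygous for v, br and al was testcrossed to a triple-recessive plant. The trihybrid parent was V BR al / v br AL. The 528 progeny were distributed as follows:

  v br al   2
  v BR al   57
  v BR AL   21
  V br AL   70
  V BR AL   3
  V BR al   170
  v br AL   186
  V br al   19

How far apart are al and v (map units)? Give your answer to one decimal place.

25.0 map units

The two rarest classes, V BR AL and v br al, are the double crossovers. Comparing them with the parentals, only the al allele has switched, so al is the middle locus and the order is v – al – br.
Crossovers in the v–al interval produce the single-crossover classes v BR al and V br AL (57 + 70 = 127) plus the double crossovers (5).
RF(v–al) = (127 + 5) / 528 = 132/528 = 0.2500 → 25.0 map units.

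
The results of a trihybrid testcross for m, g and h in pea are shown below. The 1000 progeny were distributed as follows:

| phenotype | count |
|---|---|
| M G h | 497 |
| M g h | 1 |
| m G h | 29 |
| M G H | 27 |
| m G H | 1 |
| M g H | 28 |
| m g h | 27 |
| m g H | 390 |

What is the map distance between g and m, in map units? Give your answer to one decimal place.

5.9 map units

The two most frequent reciprocal classes, M G h and m g H, are the parental types, so the F1 was M G h / m g H.
The two rarest classes, M g h and m G H, are the double crossovers. Comparing them with the parentals, only the g allele has switched, so g is the middle locus and the order is h – g – m.
Crossovers in the g–m interval produce the single-crossover classes m G h and M g H (29 + 28 = 57) plus the double crossovers (2).
RF(g–m) = (57 + 2) / 1000 = 59/1000 = 0.0590 → 5.9 map units.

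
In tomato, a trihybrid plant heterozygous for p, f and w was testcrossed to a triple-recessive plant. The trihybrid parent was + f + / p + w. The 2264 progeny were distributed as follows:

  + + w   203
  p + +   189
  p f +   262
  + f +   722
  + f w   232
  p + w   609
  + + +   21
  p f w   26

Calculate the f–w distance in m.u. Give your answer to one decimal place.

The two rarest classes, + + + and p f w, are the double crossovers. Comparing them with the parentals, only the f allele has switched, so f is the middle locus and the order is w – f – p.
Crossovers in the w–f interval produce the single-crossover classes + f w and p + + (232 + 189 = 421) plus the double crossovers (47).
RF(w–f) = (421 + 47) / 2264 = 468/2264 = 0.2067 → 20.7 m.u.

20.7 m.u.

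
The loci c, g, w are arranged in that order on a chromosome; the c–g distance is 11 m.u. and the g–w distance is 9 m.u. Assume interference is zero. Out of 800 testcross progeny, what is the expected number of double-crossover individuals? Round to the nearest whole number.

8

Map distances give recombination frequencies of 0.110 and 0.090 for the two intervals.
With no interference, expected double-crossover frequency = 0.110 × 0.090 = 0.00990.
Expected number = 0.00990 × 800 = 7.92 ≈ 8.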